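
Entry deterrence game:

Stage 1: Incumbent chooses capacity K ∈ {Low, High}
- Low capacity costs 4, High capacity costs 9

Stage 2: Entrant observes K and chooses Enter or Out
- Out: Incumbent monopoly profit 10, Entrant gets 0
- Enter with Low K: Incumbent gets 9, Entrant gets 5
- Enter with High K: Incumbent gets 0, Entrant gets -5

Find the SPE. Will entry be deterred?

SPE: (Low, Enter|Low, Out|High); Entry not deterred. Incumbent net profit = 5, Entrant gets 5

Work:
After Low K: Entrant enters (5 > 0)
After High K: Entrant stays out (-5 < 0)
Incumbent: Low → 9−4=5, High → 10−9=1
Incumbent chooses Low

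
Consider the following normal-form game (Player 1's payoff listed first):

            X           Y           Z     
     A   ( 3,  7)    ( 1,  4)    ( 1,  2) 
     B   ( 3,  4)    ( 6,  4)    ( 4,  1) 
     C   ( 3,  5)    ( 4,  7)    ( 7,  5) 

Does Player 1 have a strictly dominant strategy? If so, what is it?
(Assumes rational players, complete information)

No strictly dominant strategy exists for Player 1

Work:
A strategy strictly dominates another if it gives a strictly higher payoff against every opponent action. Compare each pair of P1's strategies column-by-column:
  A vs B: [3 vs 3, 1 vs 6, 1 vs 4] → A does not strictly dominate B (column X: 3 ≤ 3)
  A vs C: [3 vs 3, 1 vs 4, 1 vs 7] → A does not strictly dominate C (column X: 3 ≤ 3)
  B vs A: [3 vs 3, 6 vs 1, 4 vs 1] → B does not strictly dominate A (column X: 3 ≤ 3)
  B vs C: [3 vs 3, 6 vs 4, 4 vs 7] → B does not strictly dominate C (column X: 3 ≤ 3)
  C vs A: [3 vs 3, 4 vs 1, 7 vs 1] → C does not strictly dominate A (column X: 3 ≤ 3)
  C vs B: [3 vs 3, 4 vs 6, 7 vs 4] → C does not strictly dominate B (column X: 3 ≤ 3)
No single strategy strictly dominates all others → no strictly dominant strategy.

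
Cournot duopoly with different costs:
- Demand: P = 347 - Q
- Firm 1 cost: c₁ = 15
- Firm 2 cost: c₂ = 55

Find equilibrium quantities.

q₁* = 124.0, q₂* = 84.0

Work:
Reaction: q₁ = (347 - 15 - q₂)/2
Reaction: q₂ = (347 - 55 - q₁)/2
Solve simultaneously:
q₁* = (347 - 2×15 + 55)/3 = 124.0
q₂* = (347 - 2×55 + 15)/3 = 84.0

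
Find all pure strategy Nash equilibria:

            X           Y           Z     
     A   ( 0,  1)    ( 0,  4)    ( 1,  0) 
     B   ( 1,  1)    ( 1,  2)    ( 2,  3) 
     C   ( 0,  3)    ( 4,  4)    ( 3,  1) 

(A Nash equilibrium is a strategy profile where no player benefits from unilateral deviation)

Nash equilibrium: (C, Y)

Work:
Best responses:
  P1 vs X: payoffs [0, 1, 0] → best response B (payoff 1)
  P1 vs Y: payoffs [0, 1, 4] → best response C (payoff 4)
  P1 vs Z: payoffs [1, 2, 3] → best response C (payoff 3)
  P2 vs A: payoffs [1, 4, 0] → best response Y (payoff 4)
  P2 vs B: payoffs [1, 2, 3] → best response Z (payoff 3)
  P2 vs C: payoffs [3, 4, 1] → best response Y (payoff 4)
Mutual best responses: (C,Y) → Nash equilibria.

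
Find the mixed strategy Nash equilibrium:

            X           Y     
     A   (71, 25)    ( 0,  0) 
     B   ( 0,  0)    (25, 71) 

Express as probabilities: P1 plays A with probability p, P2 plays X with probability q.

p = 0.7396, q = 0.2604

Work:
Find probabilities that make opponent indifferent:
P2 chooses q to make P1 indifferent between A and B
P1 chooses p to make P2 indifferent between X and Y
Mixed NE: P1 plays (A: 0.7396, B: 0.2604), P2 plays (X: 0.2604, Y: 0.7396)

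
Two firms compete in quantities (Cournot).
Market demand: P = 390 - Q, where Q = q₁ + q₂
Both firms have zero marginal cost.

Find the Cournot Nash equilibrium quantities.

q₁* = q₂* = 130.0; P* = 130.0

Work:
Profit: π_i = P·q_i = (a - q_i - q_j)·q_i
FOC: ∂π_i/∂q_i = a - 2q_i - q_j = 0
Reaction function: q_i = (390 - q_j)/2
Symmetry: q* = 390/3 = 130.0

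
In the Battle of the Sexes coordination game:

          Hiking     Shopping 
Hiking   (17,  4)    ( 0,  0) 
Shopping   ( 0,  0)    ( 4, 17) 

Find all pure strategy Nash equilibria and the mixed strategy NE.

Pure NE: (Hiking, Hiking) and (Shopping, Shopping); Mixed NE: p = 0.8095, q = 0.1905

Work:
Check pure NE:
(Hiking, Hiking): (17, 4) - no unilateral deviation beneficial
(Shopping, Shopping): (4, 17) - no unilateral deviation beneficial
Mixed NE: P1 plays Hiking with p = 0.8095, P2 plays Hiking with q = 0.1905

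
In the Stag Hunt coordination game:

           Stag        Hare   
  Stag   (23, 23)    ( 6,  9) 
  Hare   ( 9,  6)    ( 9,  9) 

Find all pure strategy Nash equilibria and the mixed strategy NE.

Pure NE: (Stag, Stag) and (Hare, Hare); Mixed NE: p = 0.1765, q = 0.1765

Work:
Check pure NE:
(Stag, Stag): (23, 23) - no unilateral deviation beneficial
(Hare, Hare): (9, 9) - no unilateral deviation beneficial
Mixed NE: P1 plays Stag with p = 0.1765, P2 plays Stag with q = 0.1765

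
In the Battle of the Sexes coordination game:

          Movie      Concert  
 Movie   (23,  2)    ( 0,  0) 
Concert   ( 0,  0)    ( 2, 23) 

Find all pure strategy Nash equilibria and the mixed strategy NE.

Pure NE: (Movie, Movie) and (Concert, Concert); Mixed NE: p = 0.92, q = 0.08

Work:
Check pure NE:
(Movie, Movie): (23, 2) - no unilateral deviation beneficial
(Concert, Concert): (2, 23) - no unilateral deviation beneficial
Mixed NE: P1 plays Movie with p = 0.92, P2 plays Movie with q = 0.08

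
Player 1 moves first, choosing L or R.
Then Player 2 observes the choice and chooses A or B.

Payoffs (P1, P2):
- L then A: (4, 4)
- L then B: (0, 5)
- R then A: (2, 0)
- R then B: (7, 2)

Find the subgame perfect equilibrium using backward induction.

P1 plays R, P2 plays B after L and B after R; Payoff (7, 2)

Work:
Backward induction:
After L: P2 chooses B → P1 gets 0
After R: P2 chooses B → P1 gets 7
P1 chooses R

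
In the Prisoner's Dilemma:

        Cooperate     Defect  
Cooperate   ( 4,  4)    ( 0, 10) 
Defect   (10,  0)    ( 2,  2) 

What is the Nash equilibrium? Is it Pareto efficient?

(Defect, Defect) is NE; not Pareto efficient

Work:
Defect dominates Cooperate for both players:
If P2 cooperates: Defect (10) > Cooperate (4)
If P2 defects: Defect (2) > Cooperate (0)
NE: (Defect, Defect) with payoff (2, 2)
But (Cooperate, Cooperate) = (4, 4) Pareto dominates (2, 2)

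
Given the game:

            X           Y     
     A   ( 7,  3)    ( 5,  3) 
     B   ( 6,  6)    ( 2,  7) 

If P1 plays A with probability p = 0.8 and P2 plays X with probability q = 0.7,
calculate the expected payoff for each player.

E[P1] = 6.08, E[P2] = 3.66

Work:
E[P1] = p·q·π₁(A,X) + p·(1-q)·π₁(A,Y) + (1-p)·q·π₁(B,X) + (1-p)·(1-q)·π₁(B,Y)
= 0.8·0.7·7 + 0.8·0.3·5 + 0.2·0.7·6 + 0.2·0.3·2
= 6.08

E[P2] = 3.66 (similar calculation)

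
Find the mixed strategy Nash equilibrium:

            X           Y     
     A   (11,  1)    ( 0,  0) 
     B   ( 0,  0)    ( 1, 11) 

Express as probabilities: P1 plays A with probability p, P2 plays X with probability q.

p = 0.9167, q = 0.0833

Work:
Find probabilities that make opponent indifferent:
P2 chooses q to make P1 indifferent between A and B
P1 chooses p to make P2 indifferent between X and Y
Mixed NE: P1 plays (A: 0.9167, B: 0.0833), P2 plays (X: 0.0833, Y: 0.9167)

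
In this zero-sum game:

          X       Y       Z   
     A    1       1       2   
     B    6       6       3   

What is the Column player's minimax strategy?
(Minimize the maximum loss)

Column should play Z, value = 3

Work:
Column player minimizes Row's maximum payoff:
Column X: max payoff to Row = 6
Column Y: max payoff to Row = 6
Column Z: max payoff to Row = 3
Minimum is 3, achieved by column Z.
Minimax strategy: Z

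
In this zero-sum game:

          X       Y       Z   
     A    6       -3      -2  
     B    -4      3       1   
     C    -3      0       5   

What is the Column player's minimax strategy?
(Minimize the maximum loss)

Column should play Y, value = 3

Work:
Column player minimizes Row's maximum payoff:
Column X: max payoff to Row = 6
Column Y: max payoff to Row = 3
Column Z: max payoff to Row = 5
Minimum is 3, achieved by column Y.
Minimax strategy: Y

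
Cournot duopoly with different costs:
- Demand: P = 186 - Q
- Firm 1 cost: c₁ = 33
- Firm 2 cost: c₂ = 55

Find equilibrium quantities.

q₁* = 58.33, q₂* = 36.33

Work:
Reaction: q₁ = (186 - 33 - q₂)/2
Reaction: q₂ = (186 - 55 - q₁)/2
Solve simultaneously:
q₁* = (186 - 2×33 + 55)/3 = 58.33
q₂* = (186 - 2×55 + 33)/3 = 36.33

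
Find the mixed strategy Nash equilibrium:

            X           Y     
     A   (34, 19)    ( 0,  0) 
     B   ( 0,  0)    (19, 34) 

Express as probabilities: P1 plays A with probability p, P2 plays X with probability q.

p = 0.6415, q = 0.3585

Work:
Find probabilities that make opponent indifferent:
P2 chooses q to make P1 indifferent between A and B
P1 chooses p to make P2 indifferent between X and Y
Mixed NE: P1 plays (A: 0.6415, B: 0.3585), P2 plays (X: 0.3585, Y: 0.6415)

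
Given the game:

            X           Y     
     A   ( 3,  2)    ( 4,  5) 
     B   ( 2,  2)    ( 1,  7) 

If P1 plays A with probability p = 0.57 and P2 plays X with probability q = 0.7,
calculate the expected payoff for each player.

E[P1] = 2.612, E[P2] = 3.158

Work:
E[P1] = p·q·π₁(A,X) + p·(1-q)·π₁(A,Y) + (1-p)·q·π₁(B,X) + (1-p)·(1-q)·π₁(B,Y)
= 0.57·0.7·3 + 0.57·0.3·4 + 0.43·0.7·2 + 0.43·0.3·1
= 2.612

E[P2] = 3.158 (similar calculation)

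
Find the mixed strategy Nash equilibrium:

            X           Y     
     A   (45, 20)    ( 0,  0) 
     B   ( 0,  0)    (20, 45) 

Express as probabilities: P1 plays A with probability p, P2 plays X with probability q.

p = 0.6923, q = 0.3077

Work:
Find probabilities that make opponent indifferent:
P2 chooses q to make P1 indifferent between A and B
P1 chooses p to make P2 indifferent between X and Y
Mixed NE: P1 plays (A: 0.6923, B: 0.3077), P2 plays (X: 0.3077, Y: 0.6923)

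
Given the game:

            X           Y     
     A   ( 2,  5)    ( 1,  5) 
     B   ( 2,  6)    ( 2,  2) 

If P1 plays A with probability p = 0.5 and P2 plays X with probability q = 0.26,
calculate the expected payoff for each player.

E[P1] = 1.63, E[P2] = 4.02

Work:
E[P1] = p·q·π₁(A,X) + p·(1-q)·π₁(A,Y) + (1-p)·q·π₁(B,X) + (1-p)·(1-q)·π₁(B,Y)
= 0.5·0.26·2 + 0.5·0.74·1 + 0.5·0.26·2 + 0.5·0.74·2
= 1.63

E[P2] = 4.02 (similar calculation)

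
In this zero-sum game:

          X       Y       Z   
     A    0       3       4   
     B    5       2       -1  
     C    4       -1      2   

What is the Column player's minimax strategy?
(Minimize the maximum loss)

Column should play Y, value = 3

Work:
Column player minimizes Row's maximum payoff:
Column X: max payoff to Row = 5
Column Y: max payoff to Row = 3
Column Z: max payoff to Row = 4
Minimum is 3, achieved by column Y.
Minimax strategy: Y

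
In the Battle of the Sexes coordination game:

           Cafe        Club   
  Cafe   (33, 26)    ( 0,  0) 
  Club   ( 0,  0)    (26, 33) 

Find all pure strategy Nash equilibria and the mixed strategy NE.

Pure NE: (Cafe, Cafe) and (Club, Club); Mixed NE: p = 0.5593, q = 0.4407

Work:
Check pure NE:
(Cafe, Cafe): (33, 26) - no unilateral deviation beneficial
(Club, Club): (26, 33) - no unilateral deviation beneficial
Mixed NE: P1 plays Cafe with p = 0.5593, P2 plays Cafe with q = 0.4407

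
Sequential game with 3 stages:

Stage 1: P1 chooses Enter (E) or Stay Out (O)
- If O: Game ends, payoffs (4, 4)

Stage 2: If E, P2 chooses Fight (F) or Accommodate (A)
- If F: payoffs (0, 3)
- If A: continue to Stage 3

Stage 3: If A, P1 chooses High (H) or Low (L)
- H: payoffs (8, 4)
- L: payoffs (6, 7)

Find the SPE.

SPE: (E, A, H); Outcome (8, 4)

Work:
Stage 3: P1 chooses H (8 vs 6)
Stage 2: P2: F->3, A->4 (anticipating H). Choose A
Stage 1: P1: O->4, E->8 (anticipating A, H). Choose E
SPE path: E -> A -> H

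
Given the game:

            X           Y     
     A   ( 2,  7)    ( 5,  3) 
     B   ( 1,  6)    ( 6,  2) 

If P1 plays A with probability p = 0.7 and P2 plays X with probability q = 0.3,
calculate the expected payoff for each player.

E[P1] = 4.22, E[P2] = 3.9

Work:
E[P1] = p·q·π₁(A,X) + p·(1-q)·π₁(A,Y) + (1-p)·q·π₁(B,X) + (1-p)·(1-q)·π₁(B,Y)
= 0.7·0.3·2 + 0.7·0.7·5 + 0.3·0.3·1 + 0.3·0.7·6
= 4.22

E[P2] = 3.9 (similar calculation)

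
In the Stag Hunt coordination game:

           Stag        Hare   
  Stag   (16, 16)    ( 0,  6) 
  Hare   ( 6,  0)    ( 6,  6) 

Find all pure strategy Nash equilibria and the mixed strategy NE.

Pure NE: (Stag, Stag) and (Hare, Hare); Mixed NE: p = 0.375, q = 0.375

Work:
Check pure NE:
(Stag, Stag): (16, 16) - no unilateral deviation beneficial
(Hare, Hare): (6, 6) - no unilateral deviation beneficial
Mixed NE: P1 plays Stag with p = 0.375, P2 plays Stag with q = 0.375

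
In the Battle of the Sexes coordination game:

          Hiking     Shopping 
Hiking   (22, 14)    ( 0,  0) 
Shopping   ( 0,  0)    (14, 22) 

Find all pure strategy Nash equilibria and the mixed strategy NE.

Pure NE: (Hiking, Hiking) and (Shopping, Shopping); Mixed NE: p = 0.6111, q = 0.3889

Work:
Check pure NE:
(Hiking, Hiking): (22, 14) - no unilateral deviation beneficial
(Shopping, Shopping): (14, 22) - no unilateral deviation beneficial
Mixed NE: P1 plays Hiking with p = 0.6111, P2 plays Hiking with q = 0.3889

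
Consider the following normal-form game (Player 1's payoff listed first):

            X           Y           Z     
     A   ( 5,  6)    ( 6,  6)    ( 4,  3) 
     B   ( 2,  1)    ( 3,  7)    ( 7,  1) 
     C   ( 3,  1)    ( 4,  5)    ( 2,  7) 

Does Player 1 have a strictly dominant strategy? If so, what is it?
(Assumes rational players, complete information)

No strictly dominant strategy exists for Player 1

Work:
A strategy strictly dominates another if it gives a strictly higher payoff against every opponent action. Compare each pair of P1's strategies column-by-column:
  A vs B: [5 vs 2, 6 vs 3, 4 vs 7] → A does not strictly dominate B (column Z: 4 ≤ 7)
  A vs C: [5 vs 3, 6 vs 4, 4 vs 2] → A strictly dominates C
  B vs A: [2 vs 5, 3 vs 6, 7 vs 4] → B does not strictly dominate A (column X: 2 ≤ 5)
  B vs C: [2 vs 3, 3 vs 4, 7 vs 2] → B does not strictly dominate C (column X: 2 ≤ 3)
  C vs A: [3 vs 5, 4 vs 6, 2 vs 4] → C does not strictly dominate A (column X: 3 ≤ 5)
  C vs B: [3 vs 2, 4 vs 3, 2 vs 7] → C does not strictly dominate B (column Z: 2 ≤ 7)
No single strategy strictly dominates all others → no strictly dominant strategy.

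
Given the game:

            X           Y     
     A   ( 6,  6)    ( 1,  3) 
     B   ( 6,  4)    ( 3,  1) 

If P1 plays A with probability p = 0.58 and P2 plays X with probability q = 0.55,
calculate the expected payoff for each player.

E[P1] = 4.128, E[P2] = 3.81

Work:
E[P1] = p·q·π₁(A,X) + p·(1-q)·π₁(A,Y) + (1-p)·q·π₁(B,X) + (1-p)·(1-q)·π₁(B,Y)
= 0.58·0.55·6 + 0.58·0.45·1 + 0.42·0.55·6 + 0.42·0.45·3
= 4.128

E[P2] = 3.81 (similar calculation)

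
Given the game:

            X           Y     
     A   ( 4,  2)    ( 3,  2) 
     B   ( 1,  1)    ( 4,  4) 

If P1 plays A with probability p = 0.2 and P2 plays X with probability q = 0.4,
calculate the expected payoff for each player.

E[P1] = 2.92, E[P2] = 2.64

Work:
E[P1] = p·q·π₁(A,X) + p·(1-q)·π₁(A,Y) + (1-p)·q·π₁(B,X) + (1-p)·(1-q)·π₁(B,Y)
= 0.2·0.4·4 + 0.2·0.6·3 + 0.8·0.4·1 + 0.8·0.6·4
= 2.92

E[P2] = 2.64 (similar calculation)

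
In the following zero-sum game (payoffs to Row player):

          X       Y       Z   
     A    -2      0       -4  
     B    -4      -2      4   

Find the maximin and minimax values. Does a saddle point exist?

Maximin = -4, Minimax = -2, Saddle: False

Work:
Row minimums: [-4, -4] → maximin = -4
Column maximums: [-2, 0, 4] → minimax = -2
No saddle point (maximin ≠ minimax). Mixed strategy needed.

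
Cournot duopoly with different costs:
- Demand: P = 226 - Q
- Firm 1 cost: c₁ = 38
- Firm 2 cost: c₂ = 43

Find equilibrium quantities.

q₁* = 64.33, q₂* = 59.33

Work:
Reaction: q₁ = (226 - 38 - q₂)/2
Reaction: q₂ = (226 - 43 - q₁)/2
Solve simultaneously:
q₁* = (226 - 2×38 + 43)/3 = 64.33
q₂* = (226 - 2×43 + 38)/3 = 59.33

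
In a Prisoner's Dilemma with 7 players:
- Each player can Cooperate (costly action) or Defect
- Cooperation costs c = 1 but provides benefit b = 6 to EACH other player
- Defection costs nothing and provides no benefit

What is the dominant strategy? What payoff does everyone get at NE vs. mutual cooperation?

Dominant: Defect; NE payoff = 0; Coop payoff = 35

Work:
Defect dominates (saves cost c = 1, benefit to others is external)
NE: All defect → everyone gets 0
If all cooperate: each receives (6)×6 - 1 = 35
Social dilemma: 35 > 0 but NE gives 0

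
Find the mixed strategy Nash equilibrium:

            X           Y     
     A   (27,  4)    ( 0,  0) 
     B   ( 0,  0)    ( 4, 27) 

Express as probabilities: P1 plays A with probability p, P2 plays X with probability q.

p = 0.871, q = 0.129

Work:
Find probabilities that make opponent indifferent:
P2 chooses q to make P1 indifferent between A and B
P1 chooses p to make P2 indifferent between X and Y
Mixed NE: P1 plays (A: 0.871, B: 0.129), P2 plays (X: 0.129, Y: 0.871)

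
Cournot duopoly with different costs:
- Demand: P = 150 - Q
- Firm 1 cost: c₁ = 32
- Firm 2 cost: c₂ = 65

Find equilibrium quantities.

q₁* = 50.33, q₂* = 17.33

Work:
Reaction: q₁ = (150 - 32 - q₂)/2
Reaction: q₂ = (150 - 65 - q₁)/2
Solve simultaneously:
q₁* = (150 - 2×32 + 65)/3 = 50.33
q₂* = (150 - 2×65 + 32)/3 = 17.33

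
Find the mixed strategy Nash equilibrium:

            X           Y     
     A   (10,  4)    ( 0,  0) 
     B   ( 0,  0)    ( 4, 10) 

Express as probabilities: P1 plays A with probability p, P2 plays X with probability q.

p = 0.7143, q = 0.2857

Work:
Find probabilities that make opponent indifferent:
P2 chooses q to make P1 indifferent between A and B
P1 chooses p to make P2 indifferent between X and Y
Mixed NE: P1 plays (A: 0.7143, B: 0.2857), P2 plays (X: 0.2857, Y: 0.7143)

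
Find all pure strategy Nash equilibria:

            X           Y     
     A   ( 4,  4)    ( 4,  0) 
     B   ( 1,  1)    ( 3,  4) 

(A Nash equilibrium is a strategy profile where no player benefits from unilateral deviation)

Nash equilibrium: (A, X)

Work:
Best responses:
  P1 vs X: payoffs [4, 1] → best response A (payoff 4)
  P1 vs Y: payoffs [4, 3] → best response A (payoff 4)
  P2 vs A: payoffs [4, 0] → best response X (payoff 4)
  P2 vs B: payoffs [1, 4] → best response Y (payoff 4)
Mutual best responses: (A,X) → Nash equilibria.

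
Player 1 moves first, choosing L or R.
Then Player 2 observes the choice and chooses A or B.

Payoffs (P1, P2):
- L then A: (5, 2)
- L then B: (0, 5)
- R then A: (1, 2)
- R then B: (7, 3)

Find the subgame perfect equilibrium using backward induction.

P1 plays R, P2 plays B after L and B after R; Payoff (7, 3)

Work:
Backward induction:
After L: P2 chooses B → P1 gets 0
After R: P2 chooses B → P1 gets 7
P1 chooses R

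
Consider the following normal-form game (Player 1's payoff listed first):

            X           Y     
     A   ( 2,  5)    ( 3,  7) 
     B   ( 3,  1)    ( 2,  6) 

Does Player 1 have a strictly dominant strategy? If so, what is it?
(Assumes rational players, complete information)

No strictly dominant strategy exists for Player 1

Work:
A strategy strictly dominates another if it gives a strictly higher payoff against every opponent action. Compare each pair of P1's strategies column-by-column:
  A vs B: [2 vs 3, 3 vs 2] → A does not strictly dominate B (column X: 2 ≤ 3)
  B vs A: [3 vs 2, 2 vs 3] → B does not strictly dominate A (column Y: 2 ≤ 3)
No single strategy strictly dominates all others → no strictly dominant strategy.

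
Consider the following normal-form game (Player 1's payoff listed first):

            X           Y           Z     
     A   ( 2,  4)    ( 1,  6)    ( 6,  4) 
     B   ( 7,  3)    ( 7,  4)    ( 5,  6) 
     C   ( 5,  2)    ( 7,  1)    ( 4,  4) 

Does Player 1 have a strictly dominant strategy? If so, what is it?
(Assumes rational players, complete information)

No strictly dominant strategy exists for Player 1

Work:
A strategy strictly dominates another if it gives a strictly higher payoff against every opponent action. Compare each pair of P1's strategies column-by-column:
  A vs B: [2 vs 7, 1 vs 7, 6 vs 5] → A does not strictly dominate B (column X: 2 ≤ 7)
  A vs C: [2 vs 5, 1 vs 7, 6 vs 4] → A does not strictly dominate C (column X: 2 ≤ 5)
  B vs A: [7 vs 2, 7 vs 1, 5 vs 6] → B does not strictly dominate A (column Z: 5 ≤ 6)
  B vs C: [7 vs 5, 7 vs 7, 5 vs 4] → B does not strictly dominate C (column Y: 7 ≤ 7)
  C vs A: [5 vs 2, 7 vs 1, 4 vs 6] → C does not strictly dominate A (column Z: 4 ≤ 6)
  C vs B: [5 vs 7, 7 vs 7, 4 vs 5] → C does not strictly dominate B (column X: 5 ≤ 7)
No single strategy strictly dominates all others → no strictly dominant strategy.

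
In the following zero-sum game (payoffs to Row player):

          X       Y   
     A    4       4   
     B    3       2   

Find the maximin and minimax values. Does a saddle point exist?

Maximin = 4, Minimax = 4, Saddle: True

Work:
Row minimums: [4, 2] → maximin = 4
Column maximums: [4, 4] → minimax = 4
Saddle point exists! Game value = 4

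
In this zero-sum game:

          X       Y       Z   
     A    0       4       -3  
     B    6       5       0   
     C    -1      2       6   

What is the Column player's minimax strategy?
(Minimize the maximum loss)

Column should play Y, value = 5

Work:
Column player minimizes Row's maximum payoff:
Column X: max payoff to Row = 6
Column Y: max payoff to Row = 5
Column Z: max payoff to Row = 6
Minimum is 5, achieved by column Y.
Minimax strategy: Y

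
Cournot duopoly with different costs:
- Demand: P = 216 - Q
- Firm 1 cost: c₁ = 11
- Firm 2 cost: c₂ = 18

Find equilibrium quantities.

q₁* = 70.67, q₂* = 63.67

Work:
Reaction: q₁ = (216 - 11 - q₂)/2
Reaction: q₂ = (216 - 18 - q₁)/2
Solve simultaneously:
q₁* = (216 - 2×11 + 18)/3 = 70.67
q₂* = (216 - 2×18 + 11)/3 = 63.67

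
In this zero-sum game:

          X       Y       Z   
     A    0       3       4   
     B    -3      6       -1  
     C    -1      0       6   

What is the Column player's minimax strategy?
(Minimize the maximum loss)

Column should play X, value = 0

Work:
Column player minimizes Row's maximum payoff:
Column X: max payoff to Row = 0
Column Y: max payoff to Row = 6
Column Z: max payoff to Row = 6
Minimum is 0, achieved by column X.
Minimax strategy: X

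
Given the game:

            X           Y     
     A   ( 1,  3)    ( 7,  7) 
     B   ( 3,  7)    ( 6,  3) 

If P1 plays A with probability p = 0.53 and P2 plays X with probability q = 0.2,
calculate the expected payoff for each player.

E[P1] = 5.612, E[P2] = 5.072

Work:
E[P1] = p·q·π₁(A,X) + p·(1-q)·π₁(A,Y) + (1-p)·q·π₁(B,X) + (1-p)·(1-q)·π₁(B,Y)
= 0.53·0.2·1 + 0.53·0.8·7 + 0.47·0.2·3 + 0.47·0.8·6
= 5.612

E[P2] = 5.072 (similar calculation)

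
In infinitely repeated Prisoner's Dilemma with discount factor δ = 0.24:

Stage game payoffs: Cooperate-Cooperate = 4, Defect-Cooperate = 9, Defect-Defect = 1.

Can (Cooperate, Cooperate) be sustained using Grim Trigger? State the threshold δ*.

δ* = 0.625; since δ = 0.24 < 0.625, cooperation cannot be sustained

Work:
For Grim Trigger:
Cooperate forever: 4/(1-δ)
Defect then punished: 9 + 1·δ/(1-δ)
Need: 4/(1-δ) ≥ 9 + 1·δ/(1-δ)
Solving: δ ≥ (T-R)/(T-P) = (9-4)/(9-1) = 0.625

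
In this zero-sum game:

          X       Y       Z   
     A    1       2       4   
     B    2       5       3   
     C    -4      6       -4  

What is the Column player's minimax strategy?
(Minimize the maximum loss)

Column should play X, value = 2

Work:
Column player minimizes Row's maximum payoff:
Column X: max payoff to Row = 2
Column Y: max payoff to Row = 6
Column Z: max payoff to Row = 4
Minimum is 2, achieved by column X.
Minimax strategy: X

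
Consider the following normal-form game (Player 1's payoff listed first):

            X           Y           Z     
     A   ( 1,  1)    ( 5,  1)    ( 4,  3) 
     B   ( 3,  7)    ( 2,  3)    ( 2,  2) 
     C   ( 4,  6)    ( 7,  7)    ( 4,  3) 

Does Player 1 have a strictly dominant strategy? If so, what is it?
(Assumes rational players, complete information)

No strictly dominant strategy exists for Player 1

Work:
A strategy strictly dominates another if it gives a strictly higher payoff against every opponent action. Compare each pair of P1's strategies column-by-column:
  A vs B: [1 vs 3, 5 vs 2, 4 vs 2] → A does not strictly dominate B (column X: 1 ≤ 3)
  A vs C: [1 vs 4, 5 vs 7, 4 vs 4] → A does not strictly dominate C (column X: 1 ≤ 4)
  B vs A: [3 vs 1, 2 vs 5, 2 vs 4] → B does not strictly dominate A (column Y: 2 ≤ 5)
  B vs C: [3 vs 4, 2 vs 7, 2 vs 4] → B does not strictly dominate C (column X: 3 ≤ 4)
  C vs A: [4 vs 1, 7 vs 5, 4 vs 4] → C does not strictly dominate A (column Z: 4 ≤ 4)
  C vs B: [4 vs 3, 7 vs 2, 4 vs 2] → C strictly dominates B
No single strategy strictly dominates all others → no strictly dominant strategy.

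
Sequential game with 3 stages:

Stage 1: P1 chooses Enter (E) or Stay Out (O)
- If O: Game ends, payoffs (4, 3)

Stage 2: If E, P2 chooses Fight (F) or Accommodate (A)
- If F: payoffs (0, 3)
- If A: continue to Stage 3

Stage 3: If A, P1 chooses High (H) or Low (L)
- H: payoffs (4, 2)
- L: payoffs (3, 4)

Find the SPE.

SPE: (O, F, H); Outcome (4, 3)

Work:
Stage 3: P1 chooses H (4 vs 3)
Stage 2: P2: F->3, A->2 (anticipating H). Choose F
Stage 1: P1: O->4, E->0 (anticipating F, H). Choose O
SPE path: O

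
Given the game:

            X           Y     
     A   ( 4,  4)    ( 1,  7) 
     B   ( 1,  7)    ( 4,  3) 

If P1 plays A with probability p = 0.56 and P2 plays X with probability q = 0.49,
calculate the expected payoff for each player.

E[P1] = 2.4964, E[P2] = 5.2792

Work:
E[P1] = p·q·π₁(A,X) + p·(1-q)·π₁(A,Y) + (1-p)·q·π₁(B,X) + (1-p)·(1-q)·π₁(B,Y)
= 0.56·0.49·4 + 0.56·0.51·1 + 0.44·0.49·1 + 0.44·0.51·4
= 2.4964

E[P2] = 5.2792 (similar calculation)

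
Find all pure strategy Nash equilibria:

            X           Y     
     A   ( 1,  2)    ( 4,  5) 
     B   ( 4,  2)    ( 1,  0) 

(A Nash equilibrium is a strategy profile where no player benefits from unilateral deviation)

Nash equilibrium: (A, Y), (B, X)

Work:
Best responses:
  P1 vs X: payoffs [1, 4] → best response B (payoff 4)
  P1 vs Y: payoffs [4, 1] → best response A (payoff 4)
  P2 vs A: payoffs [2, 5] → best response Y (payoff 5)
  P2 vs B: payoffs [2, 0] → best response X (payoff 2)
Mutual best responses: (A,Y), (B,X) → Nash equilibria.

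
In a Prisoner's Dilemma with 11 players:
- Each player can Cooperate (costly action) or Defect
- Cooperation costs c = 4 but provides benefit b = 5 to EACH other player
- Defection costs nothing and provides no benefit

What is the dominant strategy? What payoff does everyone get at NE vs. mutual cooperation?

Dominant: Defect; NE payoff = 0; Coop payoff = 46

Work:
Defect dominates (saves cost c = 4, benefit to others is external)
NE: All defect → everyone gets 0
If all cooperate: each receives (10)×5 - 4 = 46
Social dilemma: 46 > 0 but NE gives 0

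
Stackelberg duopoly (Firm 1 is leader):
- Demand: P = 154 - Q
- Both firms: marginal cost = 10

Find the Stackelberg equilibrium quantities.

q₁* (leader) = 72.0, q₂* (follower) = 36.0

Work:
Follower's reaction: q₂ = (a - c - q₁)/2
Leader substitutes: π₁ = q₁·(a - q₁ - (a-c-q₁)/2 - c)
FOC: q₁* = (154 - 10)/2 = 72.00
Then: q₂* = (154 - 10 - 72.0)/2 = 36.00
Leader has first-mover advantage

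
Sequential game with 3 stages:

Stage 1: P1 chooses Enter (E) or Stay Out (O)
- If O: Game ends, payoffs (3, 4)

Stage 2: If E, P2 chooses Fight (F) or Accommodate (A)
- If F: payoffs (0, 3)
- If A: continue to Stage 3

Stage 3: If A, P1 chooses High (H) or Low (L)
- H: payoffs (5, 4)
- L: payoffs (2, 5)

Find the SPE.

SPE: (E, A, H); Outcome (5, 4)

Work:
Stage 3: P1 chooses H (5 vs 2)
Stage 2: P2: F->3, A->4 (anticipating H). Choose A
Stage 1: P1: O->3, E->5 (anticipating A, H). Choose E
SPE path: E -> A -> H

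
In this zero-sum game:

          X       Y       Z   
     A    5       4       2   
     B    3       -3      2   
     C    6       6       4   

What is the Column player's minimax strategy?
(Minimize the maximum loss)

Column should play Z, value = 4

Work:
Column player minimizes Row's maximum payoff:
Column X: max payoff to Row = 6
Column Y: max payoff to Row = 6
Column Z: max payoff to Row = 4
Minimum is 4, achieved by column Z.
Minimax strategy: Z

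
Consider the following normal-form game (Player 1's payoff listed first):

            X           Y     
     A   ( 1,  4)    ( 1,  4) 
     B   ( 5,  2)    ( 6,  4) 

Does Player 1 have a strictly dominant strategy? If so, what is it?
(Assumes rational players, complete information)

Yes, Player 1's strictly dominant strategy is B

Work:
A strategy strictly dominates another if it gives a strictly higher payoff against every opponent action. Compare each pair of P1's strategies column-by-column:
  A vs B: [1 vs 5, 1 vs 6] → A does not strictly dominate B (column X: 1 ≤ 5)
  B vs A: [5 vs 1, 6 vs 1] → B strictly dominates A
B strictly dominates every other strategy → strictly dominant.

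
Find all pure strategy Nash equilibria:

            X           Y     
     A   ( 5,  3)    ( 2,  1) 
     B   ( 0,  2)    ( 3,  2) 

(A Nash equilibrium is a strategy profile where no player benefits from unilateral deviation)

Nash equilibrium: (A, X), (B, Y)

Work:
Best responses:
  P1 vs X: payoffs [5, 0] → best response A (payoff 5)
  P1 vs Y: payoffs [2, 3] → best response B (payoff 3)
  P2 vs A: payoffs [3, 1] → best response X (payoff 3)
  P2 vs B: payoffs [2, 2] → best response X/Y (payoff 2)
Mutual best responses: (A,X), (B,Y) → Nash equilibria.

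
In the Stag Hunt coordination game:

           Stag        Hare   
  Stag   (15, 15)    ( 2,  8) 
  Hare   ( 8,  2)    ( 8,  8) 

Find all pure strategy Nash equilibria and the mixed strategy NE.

Pure NE: (Stag, Stag) and (Hare, Hare); Mixed NE: p = 0.4615, q = 0.4615

Work:
Check pure NE:
(Stag, Stag): (15, 15) - no unilateral deviation beneficial
(Hare, Hare): (8, 8) - no unilateral deviation beneficial
Mixed NE: P1 plays Stag with p = 0.4615, P2 plays Stag with q = 0.4615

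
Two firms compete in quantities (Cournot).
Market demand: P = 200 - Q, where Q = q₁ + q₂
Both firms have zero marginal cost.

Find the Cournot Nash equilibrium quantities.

q₁* = q₂* = 66.67; P* = 66.67

Work:
Profit: π_i = P·q_i = (a - q_i - q_j)·q_i
FOC: ∂π_i/∂q_i = a - 2q_i - q_j = 0
Reaction function: q_i = (200 - q_j)/2
Symmetry: q* = 200/3 = 66.67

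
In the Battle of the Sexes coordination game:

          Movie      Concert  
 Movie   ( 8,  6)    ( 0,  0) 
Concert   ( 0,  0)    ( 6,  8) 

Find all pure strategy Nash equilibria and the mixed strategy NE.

Pure NE: (Movie, Movie) and (Concert, Concert); Mixed NE: p = 0.5714, q = 0.4286

Work:
Check pure NE:
(Movie, Movie): (8, 6) - no unilateral deviation beneficial
(Concert, Concert): (6, 8) - no unilateral deviation beneficial
Mixed NE: P1 plays Movie with p = 0.5714, P2 plays Movie with q = 0.4286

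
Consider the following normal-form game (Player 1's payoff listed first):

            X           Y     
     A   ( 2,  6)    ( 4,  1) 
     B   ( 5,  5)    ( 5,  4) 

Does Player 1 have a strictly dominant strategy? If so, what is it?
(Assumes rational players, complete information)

Yes, Player 1's strictly dominant strategy is B

Work:
A strategy strictly dominates another if it gives a strictly higher payoff against every opponent action. Compare each pair of P1's strategies column-by-column:
  A vs B: [2 vs 5, 4 vs 5] → A does not strictly dominate B (column X: 2 ≤ 5)
  B vs A: [5 vs 2, 5 vs 4] → B strictly dominates A
B strictly dominates every other strategy → strictly dominant.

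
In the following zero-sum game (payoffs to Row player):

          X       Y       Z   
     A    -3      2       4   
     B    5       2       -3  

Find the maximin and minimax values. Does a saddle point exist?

Maximin = -3, Minimax = 2, Saddle: False

Work:
Row minimums: [-3, -3] → maximin = -3
Column maximums: [5, 2, 4] → minimax = 2
No saddle point (maximin ≠ minimax). Mixed strategy needed.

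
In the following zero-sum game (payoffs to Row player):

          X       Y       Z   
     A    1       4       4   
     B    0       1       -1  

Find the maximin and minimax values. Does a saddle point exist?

Maximin = 1, Minimax = 1, Saddle: True

Work:
Row minimums: [1, -1] → maximin = 1
Column maximums: [1, 4, 4] → minimax = 1
Saddle point exists! Game value = 1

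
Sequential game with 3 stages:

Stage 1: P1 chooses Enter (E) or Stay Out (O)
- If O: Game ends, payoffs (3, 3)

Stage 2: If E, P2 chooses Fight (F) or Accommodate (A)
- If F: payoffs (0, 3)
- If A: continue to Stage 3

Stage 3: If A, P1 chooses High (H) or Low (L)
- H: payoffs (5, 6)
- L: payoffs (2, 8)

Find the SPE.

SPE: (E, A, H); Outcome (5, 6)

Work:
Stage 3: P1 chooses H (5 vs 2)
Stage 2: P2: F->3, A->6 (anticipating H). Choose A
Stage 1: P1: O->3, E->5 (anticipating A, H). Choose E
SPE path: E -> A -> H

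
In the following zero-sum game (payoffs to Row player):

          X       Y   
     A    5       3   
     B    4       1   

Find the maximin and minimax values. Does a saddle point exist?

Maximin = 3, Minimax = 3, Saddle: True

Work:
Row minimums: [3, 1] → maximin = 3
Column maximums: [5, 3] → minimax = 3
Saddle point exists! Game value = 3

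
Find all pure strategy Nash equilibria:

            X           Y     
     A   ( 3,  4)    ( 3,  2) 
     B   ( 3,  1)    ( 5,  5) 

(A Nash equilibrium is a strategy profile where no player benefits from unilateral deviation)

Nash equilibrium: (A, X), (B, Y)

Work:
Best responses:
  P1 vs X: payoffs [3, 3] → best response A/B (payoff 3)
  P1 vs Y: payoffs [3, 5] → best response B (payoff 5)
  P2 vs A: payoffs [4, 2] → best response X (payoff 4)
  P2 vs B: payoffs [1, 5] → best response Y (payoff 5)
Mutual best responses: (A,X), (B,Y) → Nash equilibria.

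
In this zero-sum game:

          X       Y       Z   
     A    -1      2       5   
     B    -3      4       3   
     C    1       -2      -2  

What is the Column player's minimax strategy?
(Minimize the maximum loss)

Column should play X, value = 1

Work:
Column player minimizes Row's maximum payoff:
Column X: max payoff to Row = 1
Column Y: max payoff to Row = 4
Column Z: max payoff to Row = 5
Minimum is 1, achieved by column X.
Minimax strategy: X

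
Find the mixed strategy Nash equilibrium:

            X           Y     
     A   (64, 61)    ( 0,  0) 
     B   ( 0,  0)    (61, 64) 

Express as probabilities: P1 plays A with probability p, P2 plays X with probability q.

p = 0.512, q = 0.488

Work:
Find probabilities that make opponent indifferent:
P2 chooses q to make P1 indifferent between A and B
P1 chooses p to make P2 indifferent between X and Y
Mixed NE: P1 plays (A: 0.512, B: 0.488), P2 plays (X: 0.488, Y: 0.512)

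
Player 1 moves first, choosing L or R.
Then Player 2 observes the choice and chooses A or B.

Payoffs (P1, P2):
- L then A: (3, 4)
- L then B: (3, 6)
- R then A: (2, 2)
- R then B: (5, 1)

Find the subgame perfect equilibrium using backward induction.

P1 plays L, P2 plays B after L and A after R; Payoff (3, 6)

Work:
Backward induction:
After L: P2 chooses B → P1 gets 3
After R: P2 chooses A → P1 gets 2
P1 chooses L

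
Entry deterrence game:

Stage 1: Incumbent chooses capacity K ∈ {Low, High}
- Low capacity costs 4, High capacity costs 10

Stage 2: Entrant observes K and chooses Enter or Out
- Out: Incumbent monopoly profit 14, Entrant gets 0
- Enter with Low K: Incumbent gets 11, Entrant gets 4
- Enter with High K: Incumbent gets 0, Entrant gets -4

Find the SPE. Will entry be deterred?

SPE: (Low, Enter|Low, Out|High); Entry not deterred. Incumbent net profit = 7, Entrant gets 4

Work:
After Low K: Entrant enters (4 > 0)
After High K: Entrant stays out (-4 < 0)
Incumbent: Low → 11−4=7, High → 14−10=4
Incumbent chooses Low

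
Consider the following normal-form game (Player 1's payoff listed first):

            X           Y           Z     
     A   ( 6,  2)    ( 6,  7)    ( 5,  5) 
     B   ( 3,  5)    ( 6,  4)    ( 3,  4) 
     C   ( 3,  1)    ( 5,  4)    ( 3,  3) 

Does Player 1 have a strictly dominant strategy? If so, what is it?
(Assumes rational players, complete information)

No strictly dominant strategy exists for Player 1

Work:
A strategy strictly dominates another if it gives a strictly higher payoff against every opponent action. Compare each pair of P1's strategies column-by-column:
  A vs B: [6 vs 3, 6 vs 6, 5 vs 3] → A does not strictly dominate B (column Y: 6 ≤ 6)
  A vs C: [6 vs 3, 6 vs 5, 5 vs 3] → A strictly dominates C
  B vs A: [3 vs 6, 6 vs 6, 3 vs 5] → B does not strictly dominate A (column X: 3 ≤ 6)
  B vs C: [3 vs 3, 6 vs 5, 3 vs 3] → B does not strictly dominate C (column X: 3 ≤ 3)
  C vs A: [3 vs 6, 5 vs 6, 3 vs 5] → C does not strictly dominate A (column X: 3 ≤ 6)
  C vs B: [3 vs 3, 5 vs 6, 3 vs 3] → C does not strictly dominate B (column X: 3 ≤ 3)
No single strategy strictly dominates all others → no strictly dominant strategy.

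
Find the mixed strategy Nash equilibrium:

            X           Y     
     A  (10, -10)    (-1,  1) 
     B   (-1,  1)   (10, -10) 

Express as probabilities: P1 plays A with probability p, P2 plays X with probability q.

p = 0.5, q = 0.5

Work:
Find probabilities that make opponent indifferent:
P2 chooses q to make P1 indifferent between A and B
P1 chooses p to make P2 indifferent between X and Y
Mixed NE: P1 plays (A: 0.5, B: 0.5), P2 plays (X: 0.5, Y: 0.5)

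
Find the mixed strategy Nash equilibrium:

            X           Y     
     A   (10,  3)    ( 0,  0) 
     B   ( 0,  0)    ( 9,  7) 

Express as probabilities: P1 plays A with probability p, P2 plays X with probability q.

p = 0.7, q = 0.4737

Work:
Find probabilities that make opponent indifferent:
P2 chooses q to make P1 indifferent between A and B
P1 chooses p to make P2 indifferent between X and Y
Mixed NE: P1 plays (A: 0.7, B: 0.3), P2 plays (X: 0.4737, Y: 0.5263)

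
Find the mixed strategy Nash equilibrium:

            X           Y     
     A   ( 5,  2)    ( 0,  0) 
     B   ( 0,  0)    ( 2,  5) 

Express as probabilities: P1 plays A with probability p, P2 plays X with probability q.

p = 0.7143, q = 0.2857

Work:
Find probabilities that make opponent indifferent:
P2 chooses q to make P1 indifferent between A and B
P1 chooses p to make P2 indifferent between X and Y
Mixed NE: P1 plays (A: 0.7143, B: 0.2857), P2 plays (X: 0.2857, Y: 0.7143)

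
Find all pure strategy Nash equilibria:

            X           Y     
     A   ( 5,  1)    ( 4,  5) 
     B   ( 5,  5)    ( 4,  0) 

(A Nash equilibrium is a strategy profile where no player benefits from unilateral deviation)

Nash equilibrium: (A, Y), (B, X)

Work:
Best responses:
  P1 vs X: payoffs [5, 5] → best response A/B (payoff 5)
  P1 vs Y: payoffs [4, 4] → best response A/B (payoff 4)
  P2 vs A: payoffs [1, 5] → best response Y (payoff 5)
  P2 vs B: payoffs [5, 0] → best response X (payoff 5)
Mutual best responses: (A,Y), (B,X) → Nash equilibria.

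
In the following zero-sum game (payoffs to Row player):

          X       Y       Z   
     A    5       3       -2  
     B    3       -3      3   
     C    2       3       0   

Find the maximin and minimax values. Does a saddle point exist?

Maximin = 0, Minimax = 3, Saddle: False

Work:
Row minimums: [-2, -3, 0] → maximin = 0
Column maximums: [5, 3, 3] → minimax = 3
No saddle point (maximin ≠ minimax). Mixed strategy needed.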